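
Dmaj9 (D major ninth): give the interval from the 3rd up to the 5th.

Spelling the chord: D F♯ A C♯ E.
The 3rd is F♯ and the 5th is A.
From F♯ to A: 3 semitones over a third = minor.

minor third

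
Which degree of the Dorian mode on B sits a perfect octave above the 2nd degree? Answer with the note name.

C#

The scale is B C# D E F# G# A.
The 2nd degree is C#; a perfect octave above that is C# — scale degree 2.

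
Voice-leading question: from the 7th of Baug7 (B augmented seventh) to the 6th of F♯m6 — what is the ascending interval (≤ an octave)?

Baug7 (B augmented seventh) has A as its 7th, and F♯m6 has D♯ as its 6th.
A up to D♯ is 6 semitones, a half step wider than a perfect fourth, so the interval is augmented.

augmented fourth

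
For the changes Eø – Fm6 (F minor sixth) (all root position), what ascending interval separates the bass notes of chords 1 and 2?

minor second

The roots are E and F.
2 letter names make it a second; at 1 semitone (a half step narrower than major) the quality is minor.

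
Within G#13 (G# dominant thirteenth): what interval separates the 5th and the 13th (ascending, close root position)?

G# dominant thirteenth: G# B# D# F# A# E#.
That puts D# below E#.
Counting 9 letters and 14 half steps from D# gives a major ninth.

major 9th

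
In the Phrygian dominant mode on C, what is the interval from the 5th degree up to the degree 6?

m2

C phrygian dominant: C Db E F G Ab Bb.
That puts G below Ab.
2 letter names make it a second; at 1 semitone (a half step narrower than major) the quality is minor.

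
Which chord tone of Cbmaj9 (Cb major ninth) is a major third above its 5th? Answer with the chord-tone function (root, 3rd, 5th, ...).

7th

Cb major ninth: Cb Eb Gb Bb Db.
The 5th is Gb. A major third above Gb is Bb.
Bb is the chord's 7th.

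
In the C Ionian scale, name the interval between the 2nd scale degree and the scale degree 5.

perfect fourth

The scale runs C D E F G A B.
That puts D below G.
D up to G spans 4 letter names and 5 semitones — a perfect fourth.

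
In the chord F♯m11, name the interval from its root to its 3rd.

The chord tones of F♯ minor eleventh are F♯ A C♯ E G♯ B.
Root = F♯; 3rd = A.
3 letter names make it a third; at 3 semitones (a half step narrower than major) the quality is minor.

m3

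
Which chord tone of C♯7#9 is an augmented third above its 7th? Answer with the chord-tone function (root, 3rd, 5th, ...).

9th

The chord tones of C♯7#9 are C♯–E♯–G♯–B–D𝄪.
The 7th is B. An augmented third above B is D𝄪.
D𝄪 is the chord's 9th.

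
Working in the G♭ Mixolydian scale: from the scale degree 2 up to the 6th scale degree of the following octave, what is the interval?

The scale runs G♭ A♭ B♭ C♭ D♭ E♭ F♭.
The scale degree 2 is A♭ and the 6th scale degree (up an octave) is E♭.
A♭ up to E♭ spans 12 letter names and 19 semitones — a perfect twelfth.

P12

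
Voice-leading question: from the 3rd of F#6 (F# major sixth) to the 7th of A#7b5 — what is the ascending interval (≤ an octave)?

minor seventh

F#6 (F# major sixth) has A# as its 3rd, and A#7b5 has G# as its 7th.
7 letter names make it a seventh; at 10 semitones (a half step narrower than major) the quality is minor.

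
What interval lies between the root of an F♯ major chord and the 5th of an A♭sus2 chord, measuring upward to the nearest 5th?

diminished seventh

The root of F♯ major is F♯; the 5th of A♭sus2 is E♭.
7 letter names make it a seventh; at 9 semitones (a whole step narrower than major) the quality is diminished.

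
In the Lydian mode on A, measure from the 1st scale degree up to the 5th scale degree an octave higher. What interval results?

perfect twelfth

The scale runs A B C♯ D♯ E F♯ G♯.
That puts A below E.
From A to E is 19 semitones, exactly the perfect twelfth.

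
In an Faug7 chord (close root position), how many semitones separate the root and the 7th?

10

The chord tones of F augmented seventh are F, A, C#, Eb.
F to Eb is a minor seventh: 10 semitones.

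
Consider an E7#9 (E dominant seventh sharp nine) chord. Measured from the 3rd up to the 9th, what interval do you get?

major seventh

E dominant seventh sharp nine is spelled E, G♯, B, D, F𝄪.
3rd = G♯; 9th = F𝄪.
From G♯ to F𝄪 is 11 semitones, exactly the major seventh.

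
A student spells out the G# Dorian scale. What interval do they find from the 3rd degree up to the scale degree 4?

The scale runs G# A# B C# D# E# F#.
So we need the interval from B up to C#.
Counting 2 letters and 2 half steps from B gives a major second.

major 2nd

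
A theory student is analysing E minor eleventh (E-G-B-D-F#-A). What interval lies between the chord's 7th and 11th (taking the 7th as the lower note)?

perfect fifth

So we need the interval from D up to A.
Counting 5 letters and 7 half steps from D gives a perfect fifth.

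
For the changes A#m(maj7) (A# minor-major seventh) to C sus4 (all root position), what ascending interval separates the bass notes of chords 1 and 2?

The roots are A# and C.
A# up to C is 2 semitones, a whole step narrower than a major third, so the interval is diminished.

diminished third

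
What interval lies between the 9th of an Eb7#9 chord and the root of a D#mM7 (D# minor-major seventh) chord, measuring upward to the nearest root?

The 9th of Eb7#9 is F#; the root of D#mM7 (D# minor-major seventh) is D#.
F# up to D# spans 6 letter names and 9 semitones — a major sixth.

major sixth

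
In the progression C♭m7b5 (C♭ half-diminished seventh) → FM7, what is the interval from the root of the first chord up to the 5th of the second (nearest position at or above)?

augmented unison

C♭m7b5 (C♭ half-diminished seventh) has C♭ as its root, and FM7 has C as its 5th.
C♭ up to C is 1 semitone, a half step wider than a perfect unison, so the interval is augmented.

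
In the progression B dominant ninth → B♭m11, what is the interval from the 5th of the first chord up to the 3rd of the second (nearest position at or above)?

The 5th of B dominant ninth is F♯; the 3rd of B♭m11 is D♭.
From F♯ to D♭: 7 semitones over a sixth = diminished.

diminished 6th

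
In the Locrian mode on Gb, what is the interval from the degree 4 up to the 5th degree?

minor second

Spelling the Locrian mode on Gb: Gb Abb Bbb Cb Dbb Ebb Fb.
That puts Cb below Dbb.
Cb up to Dbb is 1 semitone, a half step narrower than a major second, so the interval is minor.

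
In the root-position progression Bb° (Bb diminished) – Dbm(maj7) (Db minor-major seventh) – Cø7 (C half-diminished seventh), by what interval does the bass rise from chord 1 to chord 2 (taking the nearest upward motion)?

minor third

The roots are Bb and Db.
From Bb to Db: 3 semitones over a third = minor.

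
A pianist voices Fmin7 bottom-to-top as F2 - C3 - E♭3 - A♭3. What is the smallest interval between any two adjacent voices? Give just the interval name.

Adjacent intervals: F2→C3 = perfect fifth; C3→E♭3 = minor third; E♭3→A♭3 = perfect fourth.
The smallest is C3 to E♭3, a minor third (3 semitones).

minor 3rd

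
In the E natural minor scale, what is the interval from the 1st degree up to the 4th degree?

E natural minor: E F# G A B C D.
The 1st degree is E and the 4th scale degree is A.
From E to A is 5 semitones, exactly the perfect fourth.

perfect 4th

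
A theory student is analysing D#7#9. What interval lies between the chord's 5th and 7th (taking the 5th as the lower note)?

D# dominant seventh sharp nine: D#–F##–A#–C#–E##.
So we need the interval from A# up to C#.
A# up to C# is 3 semitones, a half step narrower than a major third, so the interval is minor.

minor 3rd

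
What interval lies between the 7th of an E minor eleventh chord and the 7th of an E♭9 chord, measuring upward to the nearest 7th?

The 7th of E minor eleventh is D; the 7th of E♭9 is D♭.
D up to D♭ is 11 semitones, a half step narrower than a perfect octave, so the interval is diminished.

d8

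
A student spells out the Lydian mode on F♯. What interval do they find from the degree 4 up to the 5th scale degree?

minor second

F♯ lydian: F♯ G♯ A♯ B♯ C♯ D♯ E♯.
So we need the interval from B♯ up to C♯.
2 letter names make it a second; at 1 semitone (a half step narrower than major) the quality is minor.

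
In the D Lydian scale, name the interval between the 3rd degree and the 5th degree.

minor third

Spelling the D Lydian scale: D E F♯ G♯ A B C♯.
So we need the interval from F♯ up to A.
F♯ up to A is 3 semitones, a half step narrower than a major third, so the interval is minor.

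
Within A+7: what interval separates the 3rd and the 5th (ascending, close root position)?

Aaug7 is spelled A, C♯, E♯, G.
3rd = C♯; 5th = E♯.
From C♯ to E♯ is 4 semitones, exactly the major third.

M3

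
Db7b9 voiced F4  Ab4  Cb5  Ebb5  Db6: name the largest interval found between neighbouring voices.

M7

Adjacent intervals: F4→Ab4 = minor third; Ab4→Cb5 = minor third; Cb5→Ebb5 = minor third; Ebb5→Db6 = major seventh.
The largest is Ebb5 to Db6, a major seventh (11 semitones).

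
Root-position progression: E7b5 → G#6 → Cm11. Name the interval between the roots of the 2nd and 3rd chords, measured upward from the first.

The roots are G# and C.
4 letter names make it a fourth; at 4 semitones (a half step narrower than perfect) the quality is diminished.

diminished fourth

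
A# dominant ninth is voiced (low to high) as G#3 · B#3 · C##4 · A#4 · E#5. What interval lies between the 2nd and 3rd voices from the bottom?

major 2nd

Those voices are B#3 and C##4.
B# up to C## spans 2 letter names and 2 semitones — a major second.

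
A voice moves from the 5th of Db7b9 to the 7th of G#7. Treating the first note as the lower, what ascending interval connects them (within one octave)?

A6

Db7b9 has Ab as its 5th, and G#7 has F# as its 7th.
Ab up to F# is 10 semitones, a half step wider than a major sixth, so the interval is augmented.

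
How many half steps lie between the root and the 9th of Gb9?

Spelling the chord: Gb-Bb-Db-Fb-Ab.
Gb to Ab is a major ninth: 14 semitones.

14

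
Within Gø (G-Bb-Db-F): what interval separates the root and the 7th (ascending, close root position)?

The root is G and the 7th is F.
From G to F: 10 semitones over a seventh = minor.

minor seventh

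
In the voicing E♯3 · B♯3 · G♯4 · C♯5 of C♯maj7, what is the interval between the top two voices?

perfect fourth

Those voices are G♯4 and C♯5.
From G♯ to C♯ is 5 semitones, exactly the perfect fourth.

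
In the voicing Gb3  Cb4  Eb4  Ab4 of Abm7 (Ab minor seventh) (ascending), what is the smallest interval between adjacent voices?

major third

Adjacent intervals: Gb3→Cb4 = perfect fourth; Cb4→Eb4 = major third; Eb4→Ab4 = perfect fourth.
The smallest is Cb4 to Eb4, a major third (4 semitones).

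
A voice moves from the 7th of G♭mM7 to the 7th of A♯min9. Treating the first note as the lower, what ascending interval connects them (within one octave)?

G♭mM7 has F as its 7th, and A♯min9 has G♯ as its 7th.
2 letter names make it a second; at 3 semitones (a half step wider than major) the quality is augmented.

augmented 2nd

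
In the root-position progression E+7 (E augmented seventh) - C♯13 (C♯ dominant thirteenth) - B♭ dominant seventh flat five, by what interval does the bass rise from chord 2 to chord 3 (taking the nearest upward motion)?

The roots are C♯ and B♭.
C♯ up to B♭ is 9 semitones, a whole step narrower than a major seventh, so the interval is diminished.

diminished seventh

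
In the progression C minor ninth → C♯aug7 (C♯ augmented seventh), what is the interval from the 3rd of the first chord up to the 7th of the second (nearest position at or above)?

C minor ninth has E♭ as its 3rd, and C♯aug7 (C♯ augmented seventh) has B as its 7th.
E♭ up to B is 8 semitones, a half step wider than a perfect fifth, so the interval is augmented.

augmented fifth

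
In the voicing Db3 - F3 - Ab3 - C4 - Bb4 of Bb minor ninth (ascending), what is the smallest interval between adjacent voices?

minor third

Adjacent intervals: Db3→F3 = major third; F3→Ab3 = minor third; Ab3→C4 = major third; C4→Bb4 = minor seventh.
The smallest is F3 to Ab3, a minor third (3 semitones).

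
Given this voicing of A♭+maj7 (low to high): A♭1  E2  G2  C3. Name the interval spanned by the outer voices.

major tenth

The outer voices are A♭1 and C3.
A♭ up to C spans 10 letter names and 16 semitones — a major tenth.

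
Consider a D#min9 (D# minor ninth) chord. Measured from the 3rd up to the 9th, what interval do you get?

D# minor ninth is spelled D#-F#-A#-C#-E#.
The 3rd is F# and the 9th is E#.
F# up to E# spans 7 letter names and 11 semitones — a major seventh.

major 7th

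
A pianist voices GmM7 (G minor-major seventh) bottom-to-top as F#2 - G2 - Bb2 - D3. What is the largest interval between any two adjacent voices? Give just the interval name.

Adjacent intervals: F#2→G2 = minor second; G2→Bb2 = minor third; Bb2→D3 = major third.
The largest is Bb2 to D3, a major third (4 semitones).

major third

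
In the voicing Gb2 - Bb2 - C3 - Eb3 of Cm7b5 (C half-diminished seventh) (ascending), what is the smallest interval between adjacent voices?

M2

Adjacent intervals: Gb2→Bb2 = major third; Bb2→C3 = major second; C3→Eb3 = minor third.
The smallest is Bb2 to C3, a major second (2 semitones).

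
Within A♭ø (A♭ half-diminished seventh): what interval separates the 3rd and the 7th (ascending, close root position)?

Spelling the chord: A♭, C♭, E𝄫, G♭.
The 3rd is C♭ and the 7th is G♭.
Counting 5 letters and 7 half steps from C♭ gives a perfect fifth.

perfect 5th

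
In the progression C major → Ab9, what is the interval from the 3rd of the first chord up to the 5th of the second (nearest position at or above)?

C major has E as its 3rd, and Ab9 has Eb as its 5th.
E up to Eb is 11 semitones, a half step narrower than a perfect octave, so the interval is diminished.

d8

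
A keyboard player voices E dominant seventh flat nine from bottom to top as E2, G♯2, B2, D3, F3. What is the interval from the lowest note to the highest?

The outer voices are E2 and F3.
9 letter names make it a ninth; at 13 semitones (a half step narrower than major) the quality is minor.

minor 9th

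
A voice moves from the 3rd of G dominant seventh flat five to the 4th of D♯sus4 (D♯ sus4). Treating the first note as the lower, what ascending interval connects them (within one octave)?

G dominant seventh flat five has B as its 3rd, and D♯sus4 (D♯ sus4) has G♯ as its 4th.
B up to G♯ spans 6 letter names and 9 semitones — a major sixth.

major sixth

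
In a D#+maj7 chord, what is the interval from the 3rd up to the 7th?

perfect 5th

D#+maj7 (D# augmented major seventh): D#, F##, A##, C##.
The 3rd is F## and the 7th is C##.
From F## to C## is 7 semitones, exactly the perfect fifth.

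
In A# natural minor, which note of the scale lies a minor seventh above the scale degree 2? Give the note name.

The scale is A# B# C# D# E# F# G#.
The scale degree 2 is B#; a minor seventh above that is A# — scale degree 1.

A#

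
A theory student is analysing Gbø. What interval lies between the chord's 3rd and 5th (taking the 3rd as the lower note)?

The chord tones of Gbø7 (Gb half-diminished seventh) are Gb–Bbb–Dbb–Fb.
That puts Bbb below Dbb.
From Bbb to Dbb: 3 semitones over a third = minor.

minor third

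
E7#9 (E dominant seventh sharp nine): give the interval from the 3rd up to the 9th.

major seventh

The chord tones of E7#9 are E-G#-B-D-F##.
That puts G# below F##.
G# up to F## spans 7 letter names and 11 semitones — a major seventh.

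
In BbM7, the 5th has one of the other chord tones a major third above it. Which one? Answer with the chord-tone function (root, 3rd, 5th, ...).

7th

Bb major seventh is spelled Bb-D-F-A.
The 5th is F. A major third above F is A.
A is the chord's 7th.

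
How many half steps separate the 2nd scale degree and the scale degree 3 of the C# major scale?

2

The scale is C# D# E# F# G# A# B#.
D# up to E# is a major second — 2 semitones.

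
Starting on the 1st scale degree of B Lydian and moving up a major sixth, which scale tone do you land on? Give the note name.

G#

The scale is B C# D# E# F# G# A#.
The 1st scale degree is B; a major sixth above that is G# — scale degree 6.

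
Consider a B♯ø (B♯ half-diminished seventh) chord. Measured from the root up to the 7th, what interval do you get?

minor seventh

Spelling the chord: B♯ D♯ F♯ A♯.
So we need the interval from B♯ up to A♯.
B♯ up to A♯ is 10 semitones, a half step narrower than a major seventh, so the interval is minor.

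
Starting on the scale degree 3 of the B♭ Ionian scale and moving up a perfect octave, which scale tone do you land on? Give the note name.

D

The scale is B♭ C D E♭ F G A.
The scale degree 3 is D; a perfect octave above that is D — scale degree 3.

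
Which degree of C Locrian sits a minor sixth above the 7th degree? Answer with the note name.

Gb

The scale is C D♭ E♭ F G♭ A♭ B♭.
The 7th degree is B♭; a minor sixth above that is G♭ — scale degree 5.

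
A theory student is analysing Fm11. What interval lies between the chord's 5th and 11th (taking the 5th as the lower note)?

minor 7th

Fm11 is spelled F, Ab, C, Eb, G, Bb.
So we need the interval from C up to Bb.
From C to Bb: 10 semitones over a seventh = minor.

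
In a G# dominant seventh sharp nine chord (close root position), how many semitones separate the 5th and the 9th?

Spelling the chord: G#, B#, D#, F#, A##.
D# to A## is an augmented fifth: 8 semitones.

8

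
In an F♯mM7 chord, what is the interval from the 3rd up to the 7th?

augmented fifth

Spelling the chord: F♯, A, C♯, E♯.
The 3rd is A and the 7th is E♯.
From A to E♯: 8 semitones over a fifth = augmented.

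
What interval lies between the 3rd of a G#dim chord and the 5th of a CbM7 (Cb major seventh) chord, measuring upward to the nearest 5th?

d6

G#dim has B as its 3rd, and CbM7 (Cb major seventh) has Gb as its 5th.
6 letter names make it a sixth; at 7 semitones (a whole step narrower than major) the quality is diminished.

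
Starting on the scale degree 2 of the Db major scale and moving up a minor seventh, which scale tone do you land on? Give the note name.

The scale is Db Eb F Gb Ab Bb C.
The scale degree 2 is Eb; a minor seventh above that is Db — scale degree 1.

Db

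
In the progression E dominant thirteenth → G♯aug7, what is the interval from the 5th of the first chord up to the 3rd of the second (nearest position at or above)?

The 5th of E dominant thirteenth is B; the 3rd of G♯aug7 is B♯.
From B to B♯: 1 semitone over a unison = augmented.

augmented unison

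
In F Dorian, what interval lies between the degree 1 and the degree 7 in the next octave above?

F dorian: F G Ab Bb C D Eb.
So we need the interval from F up to Eb.
From F to Eb: 22 semitones over a fourteenth = minor.

minor 14th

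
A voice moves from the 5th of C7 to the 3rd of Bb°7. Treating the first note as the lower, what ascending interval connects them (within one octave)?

diminished fifth

C7 has G as its 5th, and Bb°7 has Db as its 3rd.
5 letter names make it a fifth; at 6 semitones (a half step narrower than perfect) the quality is diminished.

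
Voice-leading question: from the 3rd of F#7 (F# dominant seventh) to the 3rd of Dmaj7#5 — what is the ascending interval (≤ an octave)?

minor 6th

F#7 (F# dominant seventh) has A# as its 3rd, and Dmaj7#5 has F# as its 3rd.
6 letter names make it a sixth; at 8 semitones (a half step narrower than major) the quality is minor.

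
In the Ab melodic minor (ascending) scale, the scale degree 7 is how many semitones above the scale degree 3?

8

The scale is Ab Bb Cb Db Eb F G.
Cb up to G is an augmented fifth — 8 semitones.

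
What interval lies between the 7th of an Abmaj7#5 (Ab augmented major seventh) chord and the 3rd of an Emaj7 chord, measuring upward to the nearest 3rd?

Abmaj7#5 (Ab augmented major seventh) has G as its 7th, and Emaj7 has G# as its 3rd.
From G to G#: 1 semitone over a unison = augmented.

augmented unison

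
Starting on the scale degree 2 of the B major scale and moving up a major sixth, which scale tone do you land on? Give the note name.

A#

The scale is B C# D# E F# G# A#.
The scale degree 2 is C#; a major sixth above that is A# — scale degree 7.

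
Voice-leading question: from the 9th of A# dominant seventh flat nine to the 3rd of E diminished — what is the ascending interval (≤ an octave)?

A# dominant seventh flat nine has B as its 9th, and E diminished has G as its 3rd.
6 letter names make it a sixth; at 8 semitones (a half step narrower than major) the quality is minor.

minor sixth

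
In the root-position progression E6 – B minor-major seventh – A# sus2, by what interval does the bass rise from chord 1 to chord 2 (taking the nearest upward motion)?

perfect fifth

The roots are E and B.
Counting 5 letters and 7 half steps from E gives a perfect fifth.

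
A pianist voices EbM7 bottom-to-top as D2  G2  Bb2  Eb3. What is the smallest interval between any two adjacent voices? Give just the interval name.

minor 3rd

Adjacent intervals: D2→G2 = perfect fourth; G2→Bb2 = minor third; Bb2→Eb3 = perfect fourth.
The smallest is G2 to Bb2, a minor third (3 semitones).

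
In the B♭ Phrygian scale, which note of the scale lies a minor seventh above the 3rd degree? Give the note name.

The scale is B♭ C♭ D♭ E♭ F G♭ A♭.
The 3rd degree is D♭; a minor seventh above that is C♭ — scale degree 2.

Cb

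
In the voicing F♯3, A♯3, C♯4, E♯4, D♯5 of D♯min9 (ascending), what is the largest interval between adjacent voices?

minor seventh

Adjacent intervals: F♯3→A♯3 = major third; A♯3→C♯4 = minor third; C♯4→E♯4 = major third; E♯4→D♯5 = minor seventh.
The largest is E♯4 to D♯5, a minor seventh (10 semitones).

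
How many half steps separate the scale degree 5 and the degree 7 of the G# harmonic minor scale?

4

The scale is G# A# B C# D# E F##.
D# up to F## is a major third — 4 semitones.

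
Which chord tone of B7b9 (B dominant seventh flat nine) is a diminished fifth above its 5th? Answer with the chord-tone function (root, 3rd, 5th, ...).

B7b9: B D♯ F♯ A C.
The 5th is F♯. A diminished fifth above F♯ is C.
C is the chord's 9th.

9th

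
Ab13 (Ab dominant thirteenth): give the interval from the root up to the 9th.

M9

The chord tones of Ab13 are Ab C Eb Gb Bb F.
So we need the interval from Ab up to Bb.
Counting 9 letters and 14 half steps from Ab gives a major ninth.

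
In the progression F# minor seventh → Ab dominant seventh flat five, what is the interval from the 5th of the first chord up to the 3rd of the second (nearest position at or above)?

The 5th of F# minor seventh is C#; the 3rd of Ab dominant seventh flat five is C.
8 letter names make it an octave; at 11 semitones (a half step narrower than perfect) the quality is diminished.

diminished 8th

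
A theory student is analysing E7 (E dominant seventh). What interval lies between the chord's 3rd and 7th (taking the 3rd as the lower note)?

The chord tones of E dominant seventh are E-G♯-B-D.
So we need the interval from G♯ up to D.
From G♯ to D: 6 semitones over a fifth = diminished.

diminished fifth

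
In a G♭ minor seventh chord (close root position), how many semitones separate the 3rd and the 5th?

4

G♭ minor seventh: G♭-B𝄫-D♭-F♭.
B𝄫 to D♭ is a major third: 4 semitones.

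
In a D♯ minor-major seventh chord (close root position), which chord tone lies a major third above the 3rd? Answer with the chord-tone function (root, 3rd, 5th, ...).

Spelling the chord: D♯, F♯, A♯, C𝄪.
The 3rd is F♯. A major third above F♯ is A♯.
A♯ is the chord's 5th.

5th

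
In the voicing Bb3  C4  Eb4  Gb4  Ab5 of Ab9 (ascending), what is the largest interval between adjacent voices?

major 9th

Adjacent intervals: Bb3→C4 = major second; C4→Eb4 = minor third; Eb4→Gb4 = minor third; Gb4→Ab5 = major ninth.
The largest is Gb4 to Ab5, a major ninth (14 semitones).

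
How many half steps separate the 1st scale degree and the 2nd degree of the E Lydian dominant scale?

The scale is E F# G# A# B C# D.
E up to F# is a major second — 2 semitones.

2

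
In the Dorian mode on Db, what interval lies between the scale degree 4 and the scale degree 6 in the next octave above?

major tenth

The scale runs Db Eb Fb Gb Ab Bb Cb.
That puts Gb below Bb.
Counting 10 letters and 16 half steps from Gb gives a major tenth.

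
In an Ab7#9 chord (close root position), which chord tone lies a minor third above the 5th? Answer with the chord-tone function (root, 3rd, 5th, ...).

The chord tones of Ab dominant seventh sharp nine are Ab, C, Eb, Gb, B.
The 5th is Eb. A minor third above Eb is Gb.
Gb is the chord's 7th.

7th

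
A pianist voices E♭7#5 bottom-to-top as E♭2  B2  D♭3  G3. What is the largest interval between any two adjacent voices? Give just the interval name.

Adjacent intervals: E♭2→B2 = augmented fifth; B2→D♭3 = diminished third; D♭3→G3 = augmented fourth.
The largest is E♭2 to B2, an augmented fifth (8 semitones).

augmented fifth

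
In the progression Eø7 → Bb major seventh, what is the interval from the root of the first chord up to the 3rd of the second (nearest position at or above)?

Eø7 has E as its root, and Bb major seventh has D as its 3rd.
7 letter names make it a seventh; at 10 semitones (a half step narrower than major) the quality is minor.

minor seventh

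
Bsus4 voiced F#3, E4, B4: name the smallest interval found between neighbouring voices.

Adjacent intervals: F#3→E4 = minor seventh; E4→B4 = perfect fifth.
The smallest is E4 to B4, a perfect fifth (7 semitones).

perfect fifth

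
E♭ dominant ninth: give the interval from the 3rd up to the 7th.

E♭9: E♭–G–B♭–D♭–F.
The 3rd is G and the 7th is D♭.
G up to D♭ is 6 semitones, a half step narrower than a perfect fifth, so the interval is diminished.
This 3–7 tritone is the characteristic tension at the heart of the dominant sound.

diminished fifth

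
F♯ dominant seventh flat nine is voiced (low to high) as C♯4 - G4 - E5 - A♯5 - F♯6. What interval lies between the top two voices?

minor sixth

Those voices are A♯5 and F♯6.
From A♯ to F♯: 8 semitones over a sixth = minor.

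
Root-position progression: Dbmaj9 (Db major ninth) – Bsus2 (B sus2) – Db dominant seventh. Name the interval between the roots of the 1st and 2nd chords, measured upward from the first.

A6

The roots are Db and B.
Db up to B is 10 semitones, a half step wider than a major sixth, so the interval is augmented.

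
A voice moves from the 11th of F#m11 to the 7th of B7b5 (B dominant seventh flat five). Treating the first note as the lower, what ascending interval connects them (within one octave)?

minor seventh

The 11th of F#m11 is B; the 7th of B7b5 (B dominant seventh flat five) is A.
B up to A is 10 semitones, a half step narrower than a major seventh, so the interval is minor.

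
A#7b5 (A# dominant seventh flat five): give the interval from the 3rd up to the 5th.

Spelling the chord: A#, C##, E, G#.
That puts C## below E.
C## up to E is 2 semitones, a whole step narrower than a major third, so the interval is diminished.

diminished 3rd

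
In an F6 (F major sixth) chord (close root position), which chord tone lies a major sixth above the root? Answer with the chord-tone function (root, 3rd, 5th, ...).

F6 is spelled F A C D.
The root is F. A major sixth above F is D.
D is the chord's 6th.

6th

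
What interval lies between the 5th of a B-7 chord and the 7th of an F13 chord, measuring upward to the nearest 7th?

B-7 has F♯ as its 5th, and F13 has E♭ as its 7th.
7 letter names make it a seventh; at 9 semitones (a whole step narrower than major) the quality is diminished.

diminished seventh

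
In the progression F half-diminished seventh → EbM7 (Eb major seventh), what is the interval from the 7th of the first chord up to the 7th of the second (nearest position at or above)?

The 7th of F half-diminished seventh is Eb; the 7th of EbM7 (Eb major seventh) is D.
Eb up to D spans 7 letter names and 11 semitones — a major seventh.

major seventh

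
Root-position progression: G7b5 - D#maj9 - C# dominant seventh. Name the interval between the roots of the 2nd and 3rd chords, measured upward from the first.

The roots are D# and C#.
7 letter names make it a seventh; at 10 semitones (a half step narrower than major) the quality is minor.

minor seventh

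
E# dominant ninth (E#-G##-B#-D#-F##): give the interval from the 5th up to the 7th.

minor third

5th = B#; 7th = D#.
From B# to D#: 3 semitones over a third = minor.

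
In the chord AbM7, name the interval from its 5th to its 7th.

AbΔ7 (Ab major seventh) is spelled Ab-C-Eb-G.
That puts Eb below G.
From Eb to G is 4 semitones, exactly the major third.

major third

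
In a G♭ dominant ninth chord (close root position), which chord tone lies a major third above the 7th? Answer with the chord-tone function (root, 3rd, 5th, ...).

9th

Spelling the chord: G♭, B♭, D♭, F♭, A♭.
The 7th is F♭. A major third above F♭ is A♭.
A♭ is the chord's 9th.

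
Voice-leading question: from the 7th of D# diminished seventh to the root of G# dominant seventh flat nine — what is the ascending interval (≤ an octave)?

augmented fifth

The 7th of D# diminished seventh is C; the root of G# dominant seventh flat nine is G#.
C up to G# is 8 semitones, a half step wider than a perfect fifth, so the interval is augmented.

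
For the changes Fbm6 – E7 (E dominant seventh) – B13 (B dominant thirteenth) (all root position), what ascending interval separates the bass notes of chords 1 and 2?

augmented 7th

The roots are Fb and E.
Fb up to E is 12 semitones, a half step wider than a major seventh, so the interval is augmented.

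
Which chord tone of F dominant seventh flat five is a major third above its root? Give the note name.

A

Spelling the chord: F, A, Cb, Eb.
The root is F. A major third above F is A.
A is the chord's 3rd.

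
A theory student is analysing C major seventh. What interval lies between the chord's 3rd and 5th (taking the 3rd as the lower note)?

m3

The chord tones of CΔ7 (C major seventh) are C E G B.
So we need the interval from E up to G.
From E to G: 3 semitones over a third = minor.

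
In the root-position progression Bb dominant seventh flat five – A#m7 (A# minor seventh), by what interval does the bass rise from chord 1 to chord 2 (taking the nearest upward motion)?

The roots are Bb and A#.
From Bb to A#: 12 semitones over a seventh = augmented.

augmented seventh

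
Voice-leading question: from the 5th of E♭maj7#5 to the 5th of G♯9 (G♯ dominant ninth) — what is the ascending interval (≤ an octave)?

E♭maj7#5 has B as its 5th, and G♯9 (G♯ dominant ninth) has D♯ as its 5th.
Counting 3 letters and 4 half steps from B gives a major third.

major third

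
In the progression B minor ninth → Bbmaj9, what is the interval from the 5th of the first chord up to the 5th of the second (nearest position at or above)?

B minor ninth has F# as its 5th, and Bbmaj9 has F as its 5th.
From F# to F: 11 semitones over an octave = diminished.

diminished octave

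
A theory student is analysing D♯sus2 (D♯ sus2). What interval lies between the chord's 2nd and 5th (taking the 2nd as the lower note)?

P4

The chord tones of D♯sus2 are D♯, E♯, A♯.
2nd = E♯; 5th = A♯.
From E♯ to A♯ is 5 semitones, exactly the perfect fourth.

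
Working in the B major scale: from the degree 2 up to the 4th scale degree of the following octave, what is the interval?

minor tenth

B major: B C# D# E F# G# A#.
The degree 2 is C# and the 4th scale degree (up an octave) is E.
10 letter names make it a tenth; at 15 semitones (a half step narrower than major) the quality is minor.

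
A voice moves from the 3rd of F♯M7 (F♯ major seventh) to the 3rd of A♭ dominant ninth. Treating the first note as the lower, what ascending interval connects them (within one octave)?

d3

F♯M7 (F♯ major seventh) has A♯ as its 3rd, and A♭ dominant ninth has C as its 3rd.
3 letter names make it a third; at 2 semitones (a whole step narrower than major) the quality is diminished.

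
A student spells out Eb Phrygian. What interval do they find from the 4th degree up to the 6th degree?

Spelling Eb Phrygian: Eb Fb Gb Ab Bb Cb Db.
That puts Ab below Cb.
Ab up to Cb is 3 semitones, a half step narrower than a major third, so the interval is minor.

minor third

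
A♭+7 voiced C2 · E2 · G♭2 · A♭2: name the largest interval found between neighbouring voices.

M3

Adjacent intervals: C2→E2 = major third; E2→G♭2 = diminished third; G♭2→A♭2 = major second.
The largest is C2 to E2, a major third (4 semitones).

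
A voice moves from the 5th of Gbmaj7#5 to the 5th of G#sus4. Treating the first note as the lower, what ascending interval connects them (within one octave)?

augmented 1st

Gbmaj7#5 has D as its 5th, and G#sus4 has D# as its 5th.
1 letter names make it a unison; at 1 semitone (a half step wider than perfect) the quality is augmented.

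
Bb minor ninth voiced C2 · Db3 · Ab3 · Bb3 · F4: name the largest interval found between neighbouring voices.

minor 9th

Adjacent intervals: C2→Db3 = minor ninth; Db3→Ab3 = perfect fifth; Ab3→Bb3 = major second; Bb3→F4 = perfect fifth.
The largest is C2 to Db3, a minor ninth (13 semitones).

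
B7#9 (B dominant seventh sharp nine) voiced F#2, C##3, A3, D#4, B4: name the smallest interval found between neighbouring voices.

augmented fourth

Adjacent intervals: F#2→C##3 = augmented fifth; C##3→A3 = diminished sixth; A3→D#4 = augmented fourth; D#4→B4 = minor sixth.
The smallest is A3 to D#4, an augmented fourth (6 semitones).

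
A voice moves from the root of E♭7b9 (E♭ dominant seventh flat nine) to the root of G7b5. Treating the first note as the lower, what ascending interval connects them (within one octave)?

major 3rd

The root of E♭7b9 (E♭ dominant seventh flat nine) is E♭; the root of G7b5 is G.
E♭ up to G spans 3 letter names and 4 semitones — a major third.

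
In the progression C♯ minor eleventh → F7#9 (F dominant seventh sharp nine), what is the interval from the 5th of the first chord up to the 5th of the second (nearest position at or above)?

The 5th of C♯ minor eleventh is G♯; the 5th of F7#9 (F dominant seventh sharp nine) is C.
G♯ up to C is 4 semitones, a half step narrower than a perfect fourth, so the interval is diminished.

diminished fourth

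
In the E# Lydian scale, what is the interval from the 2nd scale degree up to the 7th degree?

major sixth

Spelling the E# Lydian scale: E# F## G## A## B# C## D##.
That puts F## below D##.
F## up to D## spans 6 letter names and 9 semitones — a major sixth.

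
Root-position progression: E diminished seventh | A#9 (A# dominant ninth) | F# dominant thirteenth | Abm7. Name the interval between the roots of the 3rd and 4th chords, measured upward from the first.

The roots are F# and Ab.
From F# to Ab: 2 semitones over a third = diminished.

diminished third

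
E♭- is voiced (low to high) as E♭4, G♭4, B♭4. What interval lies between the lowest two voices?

Those voices are E♭4 and G♭4.
E♭ up to G♭ is 3 semitones, a half step narrower than a major third, so the interval is minor.

minor third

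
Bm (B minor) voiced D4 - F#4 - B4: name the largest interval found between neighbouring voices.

perfect fourth

Adjacent intervals: D4→F#4 = major third; F#4→B4 = perfect fourth.
The largest is F#4 to B4, a perfect fourth (5 semitones).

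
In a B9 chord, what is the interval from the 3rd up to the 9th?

B9 is spelled B, D#, F#, A, C#.
That puts D# below C#.
7 letter names make it a seventh; at 10 semitones (a half step narrower than major) the quality is minor.

minor 7th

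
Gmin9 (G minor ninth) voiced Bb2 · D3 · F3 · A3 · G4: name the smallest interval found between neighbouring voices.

Adjacent intervals: Bb2→D3 = major third; D3→F3 = minor third; F3→A3 = major third; A3→G4 = minor seventh.
The smallest is D3 to F3, a minor third (3 semitones).

minor third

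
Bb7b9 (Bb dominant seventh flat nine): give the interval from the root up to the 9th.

Bb dominant seventh flat nine: Bb D F Ab Cb.
The root is Bb and the 9th is Cb.
Bb up to Cb is 13 semitones, a half step narrower than a major ninth, so the interval is minor.

minor ninth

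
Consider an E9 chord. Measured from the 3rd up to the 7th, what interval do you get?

d5

Spelling the chord: E–G#–B–D–F#.
So we need the interval from G# up to D.
G# up to D is 6 semitones, a half step narrower than a perfect fifth, so the interval is diminished.
This 3–7 tritone is the characteristic tension at the heart of the dominant sound.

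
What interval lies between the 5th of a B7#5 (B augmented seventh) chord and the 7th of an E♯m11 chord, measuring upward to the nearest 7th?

m6

B7#5 (B augmented seventh) has F𝄪 as its 5th, and E♯m11 has D♯ as its 7th.
From F𝄪 to D♯: 8 semitones over a sixth = minor.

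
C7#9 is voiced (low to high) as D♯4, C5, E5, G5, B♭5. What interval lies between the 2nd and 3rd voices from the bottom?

major third

Those voices are C5 and E5.
From C to E is 4 semitones, exactly the major third.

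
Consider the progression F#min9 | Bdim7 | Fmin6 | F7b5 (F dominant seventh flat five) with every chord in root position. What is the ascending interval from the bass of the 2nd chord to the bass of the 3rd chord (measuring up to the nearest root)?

diminished fifth

The roots are B and F.
From B to F: 6 semitones over a fifth = diminished.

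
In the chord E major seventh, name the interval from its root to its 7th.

major 7th

Spelling the chord: E-G#-B-D#.
That puts E below D#.
From E to D# is 11 semitones, exactly the major seventh.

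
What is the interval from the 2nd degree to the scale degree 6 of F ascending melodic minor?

F melodic minor: F G Ab Bb C D E.
The 2nd degree is G and the scale degree 6 is D.
From G to D is 7 semitones, exactly the perfect fifth.

perfect 5th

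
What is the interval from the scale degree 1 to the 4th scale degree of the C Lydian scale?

augmented fourth

The scale runs C D E F♯ G A B.
The scale degree 1 is C and the 4th scale degree is F♯.
C up to F♯ is 6 semitones, a half step wider than a perfect fourth, so the interval is augmented.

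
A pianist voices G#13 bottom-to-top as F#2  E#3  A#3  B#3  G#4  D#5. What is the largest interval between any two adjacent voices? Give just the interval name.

major seventh

Adjacent intervals: F#2→E#3 = major seventh; E#3→A#3 = perfect fourth; A#3→B#3 = major second; B#3→G#4 = minor sixth; G#4→D#5 = perfect fifth.
The largest is F#2 to E#3, a major seventh (11 semitones).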